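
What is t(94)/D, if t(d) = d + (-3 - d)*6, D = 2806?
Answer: -4/23 ≈ -0.17391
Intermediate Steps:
t(d) = -18 - 5*d (t(d) = d + (-18 - 6*d) = -18 - 5*d)
t(94)/D = (-18 - 5*94)/2806 = (-18 - 470)*(1/2806) = -488*1/2806 = -4/23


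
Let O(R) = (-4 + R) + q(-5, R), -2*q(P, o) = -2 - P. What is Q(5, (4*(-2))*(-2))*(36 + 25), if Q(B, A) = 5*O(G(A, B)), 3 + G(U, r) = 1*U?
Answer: 4575/2 ≈ 2287.5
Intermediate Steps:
q(P, o) = 1 + P/2 (q(P, o) = -(-2 - P)/2 = 1 + P/2)
G(U, r) = -3 + U (G(U, r) = -3 + 1*U = -3 + U)
O(R) = -11/2 + R (O(R) = (-4 + R) + (1 + (½)*(-5)) = (-4 + R) + (1 - 5/2) = (-4 + R) - 3/2 = -11/2 + R)
Q(B, A) = -85/2 + 5*A (Q(B, A) = 5*(-11/2 + (-3 + A)) = 5*(-17/2 + A) = -85/2 + 5*A)
Q(5, (4*(-2))*(-2))*(36 + 25) = (-85/2 + 5*((4*(-2))*(-2)))*(36 + 25) = (-85/2 + 5*(-8*(-2)))*61 = (-85/2 + 5*16)*61 = (-85/2 + 80)*61 = (75/2)*61 = 4575/2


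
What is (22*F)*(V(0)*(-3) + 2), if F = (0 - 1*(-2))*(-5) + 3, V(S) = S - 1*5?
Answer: -2618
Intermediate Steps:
V(S) = -5 + S (V(S) = S - 5 = -5 + S)
F = -7 (F = (0 + 2)*(-5) + 3 = 2*(-5) + 3 = -10 + 3 = -7)
(22*F)*(V(0)*(-3) + 2) = (22*(-7))*((-5 + 0)*(-3) + 2) = -154*(-5*(-3) + 2) = -154*(15 + 2) = -154*17 = -2618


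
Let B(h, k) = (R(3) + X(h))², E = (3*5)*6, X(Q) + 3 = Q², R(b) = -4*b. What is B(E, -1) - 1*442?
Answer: 65366783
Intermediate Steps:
X(Q) = -3 + Q²
E = 90 (E = 15*6 = 90)
B(h, k) = (-15 + h²)² (B(h, k) = (-4*3 + (-3 + h²))² = (-12 + (-3 + h²))² = (-15 + h²)²)
B(E, -1) - 1*442 = (-15 + 90²)² - 1*442 = (-15 + 8100)² - 442 = 8085² - 442 = 65367225 - 442 = 65366783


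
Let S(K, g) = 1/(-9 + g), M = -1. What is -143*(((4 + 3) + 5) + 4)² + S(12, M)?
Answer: -366081/10 ≈ -36608.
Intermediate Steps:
-143*(((4 + 3) + 5) + 4)² + S(12, M) = -143*(((4 + 3) + 5) + 4)² + 1/(-9 - 1) = -143*((7 + 5) + 4)² + 1/(-10) = -143*(12 + 4)² - ⅒ = -143*16² - ⅒ = -143*256 - ⅒ = -36608 - ⅒ = -366081/10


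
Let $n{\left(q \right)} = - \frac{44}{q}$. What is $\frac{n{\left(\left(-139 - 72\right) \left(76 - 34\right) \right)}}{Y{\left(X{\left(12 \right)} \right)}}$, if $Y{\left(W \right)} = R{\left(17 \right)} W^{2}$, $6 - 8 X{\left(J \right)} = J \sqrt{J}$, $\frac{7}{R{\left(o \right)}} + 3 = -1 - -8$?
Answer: $\frac{1408}{12584673} + \frac{11264 \sqrt{3}}{616648977} \approx 0.00014352$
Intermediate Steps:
$R{\left(o \right)} = \frac{7}{4}$ ($R{\left(o \right)} = \frac{7}{-3 - -7} = \frac{7}{-3 + \left(-1 + 8\right)} = \frac{7}{-3 + 7} = \frac{7}{4}$)
$X{\left(J \right)} = \frac{3}{4} - \frac{J^{\frac{3}{2}}}{8}$ ($X{\left(J \right)} = \frac{3}{4} - \frac{J \sqrt{J}}{8} = \frac{3}{4} - \frac{J^{\frac{3}{2}}}{8}$)
$Y{\left(W \right)} = \frac{7 W^{2}}{4}$
$\frac{n{\left(\left(-139 - 72\right) \left(76 - 34\right) \right)}}{Y{\left(X{\left(12 \right)} \right)}} = \frac{\left(-44\right) \frac{1}{\left(-139 - 72\right) \left(76 - 34\right)}}{\frac{7}{4} \left(\frac{3}{4} - \frac{12^{\frac{3}{2}}}{8}\right)^{2}} = \frac{\left(-44\right) \frac{1}{\left(-211\right) 42}}{\frac{7}{4} \left(\frac{3}{4} - \frac{24 \sqrt{3}}{8}\right)^{2}} = \frac{\left(-44\right) \frac{1}{-8862}}{\frac{7}{4} \left(\frac{3}{4} - 3 \sqrt{3}\right)^{2}} = \left(-44\right) \left(- \frac{1}{8862}\right) \frac{4}{7 \left(\frac{3}{4} - 3 \sqrt{3}\right)^{2}} = \frac{22 \frac{4}{7 \left(\frac{3}{4} - 3 \sqrt{3}\right)^{2}}}{4431} = \frac{88}{31017 \left(\frac{3}{4} - 3 \sqrt{3}\right)^{2}}$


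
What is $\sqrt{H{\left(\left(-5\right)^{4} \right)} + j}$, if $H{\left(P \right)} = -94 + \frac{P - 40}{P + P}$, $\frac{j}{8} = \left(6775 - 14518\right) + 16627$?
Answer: $\frac{\sqrt{177446170}}{50} \approx 266.42$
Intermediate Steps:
$j = 71072$ ($j = 8 \left(\left(6775 - 14518\right) + 16627\right) = 8 \left(-7743 + 16627\right) = 8 \cdot 8884 = 71072$)
$H{\left(P \right)} = -94 + \frac{-40 + P}{2 P}$
$\sqrt{H{\left(\left(-5\right)^{4} \right)} + j} = \sqrt{\left(- \frac{187}{2} - \frac{20}{\left(-5\right)^{4}}\right) + 71072} = \sqrt{\left(- \frac{187}{2} - \frac{20}{625}\right) + 71072} = \sqrt{\left(- \frac{187}{2} - \frac{4}{125}\right) + 71072} = \sqrt{- \frac{23383}{250} + 71072} = \sqrt{\frac{17744617}{250}} = \frac{\sqrt{177446170}}{50}$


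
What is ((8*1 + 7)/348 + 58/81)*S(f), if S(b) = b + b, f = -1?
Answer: -7133/4698 ≈ -1.5183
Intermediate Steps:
S(b) = 2*b
((8*1 + 7)/348 + 58/81)*S(f) = ((8*1 + 7)/348 + 58/81)*(2*(-1)) = ((8 + 7)*(1/348) + 58*(1/81))*(-2) = (15*(1/348) + 58/81)*(-2) = (5/116 + 58/81)*(-2) = (7133/9396)*(-2) = -7133/4698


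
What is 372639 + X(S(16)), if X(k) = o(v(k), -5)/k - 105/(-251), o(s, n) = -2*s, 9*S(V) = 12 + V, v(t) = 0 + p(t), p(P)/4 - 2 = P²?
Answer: 5892072230/15813 ≈ 3.7261e+5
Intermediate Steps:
p(P) = 8 + 4*P²
v(t) = 8 + 4*t² (v(t) = 0 + (8 + 4*t²) = 8 + 4*t²)
S(V) = 4/3 + V/9 (S(V) = (12 + V)/9 = 4/3 + V/9)
X(k) = 105/251 + (-16 - 8*k²)/k (X(k) = (-2*(8 + 4*k²))/k - 105/(-251) = (-16 - 8*k²)/k - 105*(-1/251) = (-16 - 8*k²)/k + 105/251 = 105/251 + (-16 - 8*k²)/k)
372639 + X(S(16)) = 372639 + (105/251 - 16/(4/3 + (⅑)*16) - 8*(4/3 + (⅑)*16)) = 372639 + (105/251 - 16/(4/3 + 16/9) - 8*(4/3 + 16/9)) = 372639 + (105/251 - 16/28/9 - 8*28/9) = 372639 + (105/251 - 16*9/28 - 224/9) = 372639 + (105/251 - 36/7 - 224/9) = 372639 - 468277/15813 = 5892072230/15813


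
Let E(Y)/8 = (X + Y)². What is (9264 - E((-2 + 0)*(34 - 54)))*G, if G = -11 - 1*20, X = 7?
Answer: 260648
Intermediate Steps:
G = -31 (G = -11 - 20 = -31)
E(Y) = 8*(7 + Y)²
(9264 - E((-2 + 0)*(34 - 54)))*G = (9264 - 8*(7 + (-2 + 0)*(34 - 54))²)*(-31) = (9264 - 8*(7 - 2*(-20))²)*(-31) = (9264 - 8*(7 + 40)²)*(-31) = (9264 - 8*47²)*(-31) = (9264 - 8*2209)*(-31) = (9264 - 1*17672)*(-31) = (9264 - 17672)*(-31) = -8408*(-31) = 260648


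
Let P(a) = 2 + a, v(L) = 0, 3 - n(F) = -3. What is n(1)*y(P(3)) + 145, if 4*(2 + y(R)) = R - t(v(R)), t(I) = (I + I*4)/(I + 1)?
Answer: 281/2 ≈ 140.50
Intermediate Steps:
n(F) = 6 (n(F) = 3 - 1*(-3) = 3 + 3 = 6)
t(I) = 5*I/(1 + I) (t(I) = (I + 4*I)/(1 + I) = (5*I)/(1 + I) = 5*I/(1 + I))
y(R) = -2 + R/4 (y(R) = -2 + (R - 5*0/(1 + 0))/4 = -2 + (R - 5*0/1)/4 = -2 + (R - 5*0)/4 = -2 + (R - 1*0)/4 = -2 + (R + 0)/4 = -2 + R/4)
n(1)*y(P(3)) + 145 = 6*(-2 + (2 + 3)/4) + 145 = 6*(-2 + (¼)*5) + 145 = 6*(-2 + 5/4) + 145 = 6*(-¾) + 145 = -9/2 + 145 = 281/2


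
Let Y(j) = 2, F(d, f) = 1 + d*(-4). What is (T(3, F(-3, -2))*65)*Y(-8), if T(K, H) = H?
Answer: 1690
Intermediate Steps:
F(d, f) = 1 - 4*d
(T(3, F(-3, -2))*65)*Y(-8) = ((1 - 4*(-3))*65)*2 = ((1 + 12)*65)*2 = (13*65)*2 = 845*2 = 1690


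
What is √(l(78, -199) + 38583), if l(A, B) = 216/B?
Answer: 3*√169764711/199 ≈ 196.42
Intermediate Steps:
√(l(78, -199) + 38583) = √(216/(-199) + 38583) = √(216*(-1/199) + 38583) = √(-216/199 + 38583) = √(7677801/199) = 3*√169764711/199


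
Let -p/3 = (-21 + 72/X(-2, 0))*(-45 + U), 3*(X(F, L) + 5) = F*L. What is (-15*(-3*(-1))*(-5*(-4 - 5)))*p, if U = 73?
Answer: -6021540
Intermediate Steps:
X(F, L) = -5 + F*L/3 (X(F, L) = -5 + (F*L)/3 = -5 + F*L/3)
p = 14868/5 (p = -3*(-21 + 72/(-5 + (⅓)*(-2)*0))*(-45 + 73) = -3*(-21 + 72/(-5 + 0))*28 = -3*(-21 + 72/(-5))*28 = -3*(-21 + 72*(-⅕))*28 = -3*(-21 - 72/5)*28 = -(-531)*28/5 = -3*(-4956/5) = 14868/5 ≈ 2973.6)
(-15*(-3*(-1))*(-5*(-4 - 5)))*p = -15*(-3*(-1))*(-5*(-4 - 5))*(14868/5) = -45*(-5*(-9))*(14868/5) = -45*45*(14868/5) = -15*135*(14868/5) = -2025*14868/5 = -6021540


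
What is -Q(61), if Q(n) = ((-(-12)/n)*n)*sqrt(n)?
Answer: -12*sqrt(61) ≈ -93.723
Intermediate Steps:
Q(n) = 12*sqrt(n) (Q(n) = ((12/n)*n)*sqrt(n) = 12*sqrt(n))
-Q(61) = -12*sqrt(61)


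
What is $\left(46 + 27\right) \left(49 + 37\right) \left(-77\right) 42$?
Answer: $-20303052$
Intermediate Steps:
$\left(46 + 27\right) \left(49 + 37\right) \left(-77\right) 42 = 73 \cdot 86 \left(-77\right) 42 = 6278 \left(-77\right) 42 = \left(-483406\right) 42 = -20303052$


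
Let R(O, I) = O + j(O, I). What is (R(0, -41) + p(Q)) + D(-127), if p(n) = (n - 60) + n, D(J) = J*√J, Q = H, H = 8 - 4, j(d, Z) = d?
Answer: -52 - 127*I*√127 ≈ -52.0 - 1431.2*I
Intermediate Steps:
R(O, I) = 2*O (R(O, I) = O + O = 2*O)
H = 4
Q = 4
D(J) = J^(3/2)
p(n) = -60 + 2*n (p(n) = (-60 + n) + n = -60 + 2*n)
(R(0, -41) + p(Q)) + D(-127) = (2*0 + (-60 + 2*4)) + (-127)^(3/2) = (0 + (-60 + 8)) - 127*I*√127 = (0 - 52) - 127*I*√127 = -52 - 127*I*√127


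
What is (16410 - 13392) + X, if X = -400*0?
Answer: 3018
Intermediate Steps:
X = 0
(16410 - 13392) + X = (16410 - 13392) + 0 = 3018 + 0 = 3018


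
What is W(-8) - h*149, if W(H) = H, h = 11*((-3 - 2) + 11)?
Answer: -9842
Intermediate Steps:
h = 66 (h = 11*(-5 + 11) = 11*6 = 66)
W(-8) - h*149 = -8 - 1*66*149 = -8 - 66*149 = -8 - 9834 = -9842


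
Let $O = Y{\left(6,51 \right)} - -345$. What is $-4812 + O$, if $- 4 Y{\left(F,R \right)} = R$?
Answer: $- \frac{17919}{4} \approx -4479.8$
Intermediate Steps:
$Y{\left(F,R \right)} = - \frac{R}{4}$
$O = \frac{1329}{4}$ ($O = \left(- \frac{1}{4}\right) 51 - -345 = - \frac{51}{4} + 345 = \frac{1329}{4} \approx 332.25$)
$-4812 + O = -4812 + \frac{1329}{4} = - \frac{17919}{4}$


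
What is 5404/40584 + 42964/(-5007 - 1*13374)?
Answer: -45675557/20721514 ≈ -2.2043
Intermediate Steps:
5404/40584 + 42964/(-5007 - 1*13374) = 5404*(1/40584) + 42964/(-5007 - 13374) = 1351/10146 + 42964/(-18381) = 1351/10146 + 42964*(-1/18381) = 1351/10146 - 42964/18381 = -45675557/20721514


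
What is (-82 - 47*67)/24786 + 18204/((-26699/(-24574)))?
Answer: 1231978809443/73529046 ≈ 16755.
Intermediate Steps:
(-82 - 47*67)/24786 + 18204/((-26699/(-24574))) = (-82 - 3149)*(1/24786) + 18204/((-26699*(-1/24574))) = -3231*1/24786 + 18204/(26699/24574) = -359/2754 + 18204*(24574/26699) = -359/2754 + 447345096/26699 = 1231978809443/73529046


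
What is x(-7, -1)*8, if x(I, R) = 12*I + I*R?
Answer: -616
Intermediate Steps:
x(-7, -1)*8 = -7*(12 - 1)*8 = -7*11*8 = -77*8 = -616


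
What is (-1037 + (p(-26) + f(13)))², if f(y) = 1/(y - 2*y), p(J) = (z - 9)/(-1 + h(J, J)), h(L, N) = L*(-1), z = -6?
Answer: 4549367601/4225 ≈ 1.0768e+6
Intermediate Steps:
h(L, N) = -L
p(J) = -15/(-1 - J) (p(J) = (-6 - 9)/(-1 - J) = -15/(-1 - J))
f(y) = -1/y (f(y) = 1/(-y) = -1/y)
(-1037 + (p(-26) + f(13)))² = (-1037 + (15/(1 - 26) - 1/13))² = (-1037 + (15/(-25) - 1*1/13))² = (-1037 + (15*(-1/25) - 1/13))² = (-1037 + (-⅗ - 1/13))² = (-1037 - 44/65)² = (-67449/65)² = 4549367601/4225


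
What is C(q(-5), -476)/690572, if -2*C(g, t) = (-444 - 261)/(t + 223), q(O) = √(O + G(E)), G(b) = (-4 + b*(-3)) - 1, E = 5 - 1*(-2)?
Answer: -705/349429432 ≈ -2.0176e-6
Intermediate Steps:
E = 7 (E = 5 + 2 = 7)
G(b) = -5 - 3*b (G(b) = (-4 - 3*b) - 1 = -5 - 3*b)
q(O) = √(-26 + O) (q(O) = √(O + (-5 - 3*7)) = √(O + (-5 - 21)) = √(O - 26) = √(-26 + O))
C(g, t) = 705/(2*(223 + t)) (C(g, t) = -(-444 - 261)/(2*(t + 223)) = -(-705)/(2*(223 + t)) = 705/(2*(223 + t)))
C(q(-5), -476)/690572 = (705/(2*(223 - 476)))/690572 = ((705/2)/(-253))*(1/690572) = ((705/2)*(-1/253))*(1/690572) = -705/506*1/690572 = -705/349429432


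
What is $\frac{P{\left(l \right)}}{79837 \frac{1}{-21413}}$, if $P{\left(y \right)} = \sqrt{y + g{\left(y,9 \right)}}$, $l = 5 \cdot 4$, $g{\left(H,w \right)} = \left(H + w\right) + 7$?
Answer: $- \frac{42826 \sqrt{14}}{79837} \approx -2.0071$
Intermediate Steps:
$g{\left(H,w \right)} = 7 + H + w$
$l = 20$
$P{\left(y \right)} = \sqrt{16 + 2 y}$ ($P{\left(y \right)} = \sqrt{y + \left(7 + y + 9\right)} = \sqrt{y + \left(16 + y\right)} = \sqrt{16 + 2 y}$)
$\frac{P{\left(l \right)}}{79837 \frac{1}{-21413}} = \frac{\sqrt{16 + 2 \cdot 20}}{79837 \frac{1}{-21413}} = \frac{\sqrt{16 + 40}}{79837 \left(- \frac{1}{21413}\right)} = \frac{\sqrt{56}}{- \frac{79837}{21413}} = 2 \sqrt{14} \left(- \frac{21413}{79837}\right) = - \frac{42826 \sqrt{14}}{79837}$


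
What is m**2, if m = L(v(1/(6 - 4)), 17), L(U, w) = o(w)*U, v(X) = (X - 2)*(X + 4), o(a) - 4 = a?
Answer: 321489/16 ≈ 20093.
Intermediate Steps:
o(a) = 4 + a
v(X) = (-2 + X)*(4 + X)
L(U, w) = U*(4 + w) (L(U, w) = (4 + w)*U = U*(4 + w))
m = -567/4 (m = (-8 + (1/(6 - 4))**2 + 2/(6 - 4))*(4 + 17) = (-8 + (1/2)**2 + 2/2)*21 = (-8 + (1/2)**2 + 2*(1/2))*21 = (-8 + 1/4 + 1)*21 = -27/4*21 = -567/4 ≈ -141.75)
m**2 = (-567/4)**2 = 321489/16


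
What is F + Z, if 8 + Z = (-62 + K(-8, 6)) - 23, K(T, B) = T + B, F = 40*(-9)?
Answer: -455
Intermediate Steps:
F = -360
K(T, B) = B + T
Z = -95 (Z = -8 + ((-62 + (6 - 8)) - 23) = -8 + ((-62 - 2) - 23) = -8 + (-64 - 23) = -8 - 87 = -95)
F + Z = -360 - 95 = -455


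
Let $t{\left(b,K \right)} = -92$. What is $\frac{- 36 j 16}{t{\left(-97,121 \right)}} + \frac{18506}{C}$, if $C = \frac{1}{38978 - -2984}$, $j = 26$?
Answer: $\frac{17860625500}{23} \approx 7.7655 \cdot 10^{8}$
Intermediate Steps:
$C = \frac{1}{41962}$ ($C = \frac{1}{38978 + 2984} = \frac{1}{41962} \approx 2.3831 \cdot 10^{-5}$)
$\frac{- 36 j 16}{t{\left(-97,121 \right)}} + \frac{18506}{C} = \frac{\left(-36\right) 26 \cdot 16}{-92} + 18506 \frac{1}{\frac{1}{41962}} = \left(-936\right) 16 \left(- \frac{1}{92}\right) + 18506 \cdot 41962 = \left(-14976\right) \left(- \frac{1}{92}\right) + 776548772 = \frac{3744}{23} + 776548772 = \frac{17860625500}{23}$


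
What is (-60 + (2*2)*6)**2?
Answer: 1296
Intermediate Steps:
(-60 + (2*2)*6)**2 = (-60 + 4*6)**2 = (-60 + 24)**2 = (-36)**2 = 1296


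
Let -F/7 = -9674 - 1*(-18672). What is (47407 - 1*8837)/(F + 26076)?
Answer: -3857/3691 ≈ -1.0450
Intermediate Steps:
F = -62986 (F = -7*(-9674 - 1*(-18672)) = -7*(-9674 + 18672) = -7*8998 = -62986)
(47407 - 1*8837)/(F + 26076) = (47407 - 1*8837)/(-62986 + 26076) = (47407 - 8837)/(-36910) = 38570*(-1/36910) = -3857/3691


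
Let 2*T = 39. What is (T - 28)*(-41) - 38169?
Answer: -75641/2 ≈ -37821.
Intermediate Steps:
T = 39/2 (T = (½)*39 = 39/2 ≈ 19.500)
(T - 28)*(-41) - 38169 = (39/2 - 28)*(-41) - 38169 = -17/2*(-41) - 38169 = 697/2 - 38169 = -75641/2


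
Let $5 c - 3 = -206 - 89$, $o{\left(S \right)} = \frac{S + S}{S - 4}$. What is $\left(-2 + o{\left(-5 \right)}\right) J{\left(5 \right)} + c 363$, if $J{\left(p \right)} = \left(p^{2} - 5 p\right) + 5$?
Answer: $- \frac{954164}{45} \approx -21204.0$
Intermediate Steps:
$J{\left(p \right)} = 5 + p^{2} - 5 p$
$o{\left(S \right)} = \frac{2 S}{-4 + S}$
$c = - \frac{292}{5}$ ($c = \frac{3}{5} + \frac{-206 - 89}{5} = \frac{3}{5} + \frac{1}{5} \left(-295\right) = \frac{3}{5} - 59 = - \frac{292}{5} \approx -58.4$)
$\left(-2 + o{\left(-5 \right)}\right) J{\left(5 \right)} + c 363 = \left(-2 + 2 \left(-5\right) \frac{1}{-4 - 5}\right) \left(5 + 5^{2} - 25\right) - \frac{105996}{5} = \left(-2 + 2 \left(-5\right) \frac{1}{-9}\right) \left(5 + 25 - 25\right) - \frac{105996}{5} = \left(-2 + 2 \left(-5\right) \left(- \frac{1}{9}\right)\right) 5 - \frac{105996}{5} = \left(-2 + \frac{10}{9}\right) 5 - \frac{105996}{5} = \left(- \frac{8}{9}\right) 5 - \frac{105996}{5} = - \frac{40}{9} - \frac{105996}{5} = - \frac{954164}{45}$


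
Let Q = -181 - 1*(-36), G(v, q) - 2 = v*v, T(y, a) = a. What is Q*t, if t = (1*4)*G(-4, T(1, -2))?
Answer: -10440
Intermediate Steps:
G(v, q) = 2 + v**2 (G(v, q) = 2 + v*v = 2 + v**2)
Q = -145 (Q = -181 + 36 = -145)
t = 72 (t = (1*4)*(2 + (-4)**2) = 4*(2 + 16) = 4*18 = 72)
Q*t = -145*72 = -10440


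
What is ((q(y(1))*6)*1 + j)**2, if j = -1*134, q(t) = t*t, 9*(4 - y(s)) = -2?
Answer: 532900/729 ≈ 731.00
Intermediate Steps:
y(s) = 38/9 (y(s) = 4 - 1/9*(-2) = 4 + 2/9 = 38/9)
q(t) = t**2
j = -134
((q(y(1))*6)*1 + j)**2 = (((38/9)**2*6)*1 - 134)**2 = (((1444/81)*6)*1 - 134)**2 = ((2888/27)*1 - 134)**2 = (2888/27 - 134)**2 = (-730/27)**2 = 532900/729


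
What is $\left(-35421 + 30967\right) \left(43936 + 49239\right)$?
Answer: $-415001450$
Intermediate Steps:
$\left(-35421 + 30967\right) \left(43936 + 49239\right) = \left(-4454\right) 93175 = -415001450$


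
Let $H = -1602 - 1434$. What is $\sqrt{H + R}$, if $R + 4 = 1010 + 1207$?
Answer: $i \sqrt{823} \approx 28.688 i$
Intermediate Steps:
$H = -3036$ ($H = -1602 - 1434 = -3036$)
$R = 2213$ ($R = -4 + \left(1010 + 1207\right) = -4 + 2217 = 2213$)
$\sqrt{H + R} = \sqrt{-3036 + 2213} = \sqrt{-823} = i \sqrt{823}$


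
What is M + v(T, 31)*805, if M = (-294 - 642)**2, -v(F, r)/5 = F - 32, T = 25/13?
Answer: 12963023/13 ≈ 9.9716e+5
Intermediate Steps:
T = 25/13 (T = 25*(1/13) = 25/13 ≈ 1.9231)
v(F, r) = 160 - 5*F (v(F, r) = -5*(F - 32) = -5*(-32 + F) = 160 - 5*F)
M = 876096 (M = (-936)**2 = 876096)
M + v(T, 31)*805 = 876096 + (160 - 5*25/13)*805 = 876096 + (160 - 125/13)*805 = 876096 + (1955/13)*805 = 876096 + 1573775/13 = 12963023/13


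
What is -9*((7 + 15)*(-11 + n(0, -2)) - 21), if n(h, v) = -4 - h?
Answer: 3159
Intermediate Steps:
-9*((7 + 15)*(-11 + n(0, -2)) - 21) = -9*((7 + 15)*(-11 + (-4 - 1*0)) - 21) = -9*(22*(-11 + (-4 + 0)) - 21) = -9*(22*(-11 - 4) - 21) = -9*(22*(-15) - 21) = -9*(-330 - 21) = -9*(-351) = 3159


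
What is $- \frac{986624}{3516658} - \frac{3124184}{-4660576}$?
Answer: $\frac{399278157603}{1024353242188} \approx 0.38979$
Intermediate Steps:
$- \frac{986624}{3516658} - \frac{3124184}{-4660576} = \left(-986624\right) \frac{1}{3516658} - - \frac{390523}{582572} = - \frac{493312}{1758329} + \frac{390523}{582572} = \frac{399278157603}{1024353242188}$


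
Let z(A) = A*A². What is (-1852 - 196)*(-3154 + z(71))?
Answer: -726542336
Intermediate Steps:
z(A) = A³
(-1852 - 196)*(-3154 + z(71)) = (-1852 - 196)*(-3154 + 71³) = -2048*(-3154 + 357911) = -2048*354757 = -726542336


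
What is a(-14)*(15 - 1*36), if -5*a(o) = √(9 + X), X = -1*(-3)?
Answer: 42*√3/5 ≈ 14.549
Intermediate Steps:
X = 3
a(o) = -2*√3/5 (a(o) = -√(9 + 3)/5 = -2*√3/5)
a(-14)*(15 - 1*36) = (-2*√3/5)*(15 - 1*36) = (-2*√3/5)*(15 - 36) = -2*√3/5*(-21) = 42*√3/5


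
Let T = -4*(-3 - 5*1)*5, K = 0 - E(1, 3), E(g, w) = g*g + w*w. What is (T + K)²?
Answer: 22500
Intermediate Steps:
E(g, w) = g² + w²
K = -10 (K = 0 - (1² + 3²) = 0 - (1 + 9) = 0 - 1*10 = 0 - 10 = -10)
T = 160 (T = -4*(-3 - 5)*5 = -4*(-8)*5 = 32*5 = 160)
(T + K)² = (160 - 10)² = 150² = 22500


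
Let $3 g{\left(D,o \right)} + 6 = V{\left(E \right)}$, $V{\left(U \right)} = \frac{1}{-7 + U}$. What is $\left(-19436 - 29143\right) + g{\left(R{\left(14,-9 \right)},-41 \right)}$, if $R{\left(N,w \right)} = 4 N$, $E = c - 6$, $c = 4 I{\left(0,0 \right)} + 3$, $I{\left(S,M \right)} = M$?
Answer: $- \frac{1457431}{30} \approx -48581.0$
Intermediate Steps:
$c = 3$ ($c = 4 \cdot 0 + 3 = 0 + 3 = 3$)
$E = -3$ ($E = 3 - 6 = -3$)
$g{\left(D,o \right)} = - \frac{61}{30}$ ($g{\left(D,o \right)} = -2 + \frac{1}{3 \left(-7 - 3\right)} = -2 + \frac{1}{3 \left(-10\right)} = -2 + \frac{1}{3} \left(- \frac{1}{10}\right) = -2 - \frac{1}{30} = - \frac{61}{30}$)
$\left(-19436 - 29143\right) + g{\left(R{\left(14,-9 \right)},-41 \right)} = \left(-19436 - 29143\right) - \frac{61}{30} = -48579 - \frac{61}{30} = - \frac{1457431}{30}$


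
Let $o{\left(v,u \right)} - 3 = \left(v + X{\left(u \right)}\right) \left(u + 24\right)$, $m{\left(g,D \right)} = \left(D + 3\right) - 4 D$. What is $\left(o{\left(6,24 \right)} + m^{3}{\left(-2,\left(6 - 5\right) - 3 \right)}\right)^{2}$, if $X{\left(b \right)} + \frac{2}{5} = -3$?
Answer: $\frac{18352656}{25} \approx 7.3411 \cdot 10^{5}$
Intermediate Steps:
$X{\left(b \right)} = - \frac{17}{5}$ ($X{\left(b \right)} = - \frac{2}{5} - 3 = - \frac{17}{5}$)
$m{\left(g,D \right)} = 3 - 3 D$ ($m{\left(g,D \right)} = \left(3 + D\right) - 4 D = 3 - 3 D$)
$o{\left(v,u \right)} = 3 + \left(24 + u\right) \left(- \frac{17}{5} + v\right)$ ($o{\left(v,u \right)} = 3 + \left(v - \frac{17}{5}\right) \left(u + 24\right) = 3 + \left(- \frac{17}{5} + v\right) \left(24 + u\right) = 3 + \left(24 + u\right) \left(- \frac{17}{5} + v\right)$)
$\left(o{\left(6,24 \right)} + m^{3}{\left(-2,\left(6 - 5\right) - 3 \right)}\right)^{2} = \left(\left(- \frac{393}{5} + 24 \cdot 6 - \frac{408}{5} + 24 \cdot 6\right) + \left(3 - 3 \left(\left(6 - 5\right) - 3\right)\right)^{3}\right)^{2} = \left(\left(- \frac{393}{5} + 144 - \frac{408}{5} + 144\right) + \left(3 - 3 \left(1 - 3\right)\right)^{3}\right)^{2} = \left(\frac{639}{5} + \left(3 - -6\right)^{3}\right)^{2} = \left(\frac{639}{5} + \left(3 + 6\right)^{3}\right)^{2} = \left(\frac{639}{5} + 9^{3}\right)^{2} = \left(\frac{639}{5} + 729\right)^{2} = \left(\frac{4284}{5}\right)^{2} = \frac{18352656}{25}$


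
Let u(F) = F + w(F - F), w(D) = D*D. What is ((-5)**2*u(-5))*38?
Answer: -4750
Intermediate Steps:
w(D) = D**2
u(F) = F (u(F) = F + (F - F)**2 = F + 0**2 = F + 0 = F)
((-5)**2*u(-5))*38 = ((-5)**2*(-5))*38 = (25*(-5))*38 = -125*38 = -4750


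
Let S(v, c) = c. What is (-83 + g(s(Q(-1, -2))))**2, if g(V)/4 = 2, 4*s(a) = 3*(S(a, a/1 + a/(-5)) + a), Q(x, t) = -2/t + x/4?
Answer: 5625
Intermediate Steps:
Q(x, t) = -2/t + x/4 (Q(x, t) = -2/t + x*(1/4) = -2/t + x/4)
s(a) = 27*a/20 (s(a) = (3*((a/1 + a/(-5)) + a))/4 = (3*((a*1 + a*(-1/5)) + a))/4 = (3*((a - a/5) + a))/4 = (3*(4*a/5 + a))/4 = (3*(9*a/5))/4 = (27*a/5)/4 = 27*a/20)
g(V) = 8 (g(V) = 4*2 = 8)
(-83 + g(s(Q(-1, -2))))**2 = (-83 + 8)**2 = (-75)**2 = 5625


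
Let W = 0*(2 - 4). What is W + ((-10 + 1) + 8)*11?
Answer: -11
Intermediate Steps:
W = 0 (W = 0*(-2) = 0)
W + ((-10 + 1) + 8)*11 = 0 + ((-10 + 1) + 8)*11 = 0 + (-9 + 8)*11 = 0 - 1*11 = 0 - 11 = -11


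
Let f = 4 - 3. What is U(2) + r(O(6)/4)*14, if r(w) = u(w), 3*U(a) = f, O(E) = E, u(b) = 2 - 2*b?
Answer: -41/3 ≈ -13.667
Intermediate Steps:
f = 1
U(a) = ⅓ (U(a) = (⅓)*1 = ⅓)
r(w) = 2 - 2*w
U(2) + r(O(6)/4)*14 = ⅓ + (2 - 12/4)*14 = ⅓ + (2 - 2*3/2)*14 = ⅓ + (2 - 3)*14 = ⅓ - 1*14 = ⅓ - 14 = -41/3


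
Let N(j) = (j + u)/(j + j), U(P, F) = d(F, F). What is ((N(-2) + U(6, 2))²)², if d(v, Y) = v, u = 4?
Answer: 81/16 ≈ 5.0625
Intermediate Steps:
U(P, F) = F
N(j) = (4 + j)/(2*j) (N(j) = (j + 4)/(j + j) = (4 + j)/((2*j)) = (4 + j)*(1/(2*j)) = (4 + j)/(2*j))
((N(-2) + U(6, 2))²)² = (((½)*(4 - 2)/(-2) + 2)²)² = (((½)*(-½)*2 + 2)²)² = ((-½ + 2)²)² = ((3/2)²)² = (9/4)² = 81/16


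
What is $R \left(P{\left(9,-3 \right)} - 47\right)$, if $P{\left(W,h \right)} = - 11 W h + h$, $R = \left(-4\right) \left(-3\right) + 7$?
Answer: $4693$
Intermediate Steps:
$R = 19$ ($R = 12 + 7 = 19$)
$P{\left(W,h \right)} = h - 11 W h$ ($P{\left(W,h \right)} = - 11 W h + h = h - 11 W h$)
$R \left(P{\left(9,-3 \right)} - 47\right) = 19 \left(- 3 \left(1 - 99\right) - 47\right) = 19 \left(\left(-3\right) \left(-98\right) - 47\right) = 19 \left(294 - 47\right) = 19 \cdot 247 = 4693$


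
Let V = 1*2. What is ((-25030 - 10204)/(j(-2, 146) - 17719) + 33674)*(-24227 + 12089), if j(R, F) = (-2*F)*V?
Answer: -2493834864976/6101 ≈ -4.0876e+8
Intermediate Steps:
V = 2
j(R, F) = -4*F (j(R, F) = -2*F*2 = -4*F)
((-25030 - 10204)/(j(-2, 146) - 17719) + 33674)*(-24227 + 12089) = ((-25030 - 10204)/(-4*146 - 17719) + 33674)*(-24227 + 12089) = (-35234/(-584 - 17719) + 33674)*(-12138) = (-35234/(-18303) + 33674)*(-12138) = (-35234*(-1/18303) + 33674)*(-12138) = (35234/18303 + 33674)*(-12138) = (616370456/18303)*(-12138) = -2493834864976/6101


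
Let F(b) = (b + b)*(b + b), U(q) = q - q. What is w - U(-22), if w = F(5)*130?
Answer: 13000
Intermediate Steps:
U(q) = 0
F(b) = 4*b² (F(b) = (2*b)*(2*b) = 4*b²)
w = 13000 (w = (4*5²)*130 = (4*25)*130 = 100*130 = 13000)
w - U(-22) = 13000 - 1*0 = 13000 + 0 = 13000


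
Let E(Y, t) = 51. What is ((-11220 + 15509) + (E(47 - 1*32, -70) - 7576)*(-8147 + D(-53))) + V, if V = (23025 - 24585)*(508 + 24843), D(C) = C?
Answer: 22161729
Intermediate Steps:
V = -39547560 (V = -1560*25351 = -39547560)
((-11220 + 15509) + (E(47 - 1*32, -70) - 7576)*(-8147 + D(-53))) + V = ((-11220 + 15509) + (51 - 7576)*(-8147 - 53)) - 39547560 = (4289 - 7525*(-8200)) - 39547560 = (4289 + 61705000) - 39547560 = 61709289 - 39547560 = 22161729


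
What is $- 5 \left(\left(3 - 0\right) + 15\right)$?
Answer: $-90$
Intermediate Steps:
$- 5 \left(\left(3 - 0\right) + 15\right) = - 5 \left(\left(3 + 0\right) + 15\right) = - 5 \left(3 + 15\right) = \left(-5\right) 18 = -90$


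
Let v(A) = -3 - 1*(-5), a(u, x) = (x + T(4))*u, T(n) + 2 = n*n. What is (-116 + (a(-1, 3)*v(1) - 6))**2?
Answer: 24336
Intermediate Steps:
T(n) = -2 + n**2 (T(n) = -2 + n*n = -2 + n**2)
a(u, x) = u*(14 + x) (a(u, x) = (x + (-2 + 4**2))*u = (x + (-2 + 16))*u = (x + 14)*u = (14 + x)*u = u*(14 + x))
v(A) = 2 (v(A) = -3 + 5 = 2)
(-116 + (a(-1, 3)*v(1) - 6))**2 = (-116 + (-(14 + 3)*2 - 6))**2 = (-116 + (-1*17*2 - 6))**2 = (-116 + (-17*2 - 6))**2 = (-116 + (-34 - 6))**2 = (-116 - 40)**2 = (-156)**2 = 24336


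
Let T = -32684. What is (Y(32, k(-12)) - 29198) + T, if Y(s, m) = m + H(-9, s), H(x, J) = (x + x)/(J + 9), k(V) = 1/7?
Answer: -17760219/287 ≈ -61882.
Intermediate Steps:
k(V) = ⅐
H(x, J) = 2*x/(9 + J) (H(x, J) = (2*x)/(9 + J) = 2*x/(9 + J))
Y(s, m) = m - 18/(9 + s) (Y(s, m) = m + 2*(-9)/(9 + s) = m - 18/(9 + s))
(Y(32, k(-12)) - 29198) + T = ((-18 + (9 + 32)/7)/(9 + 32) - 29198) - 32684 = ((-18 + (⅐)*41)/41 - 29198) - 32684 = ((-18 + 41/7)/41 - 29198) - 32684 = ((1/41)*(-85/7) - 29198) - 32684 = (-85/287 - 29198) - 32684 = -8379911/287 - 32684 = -17760219/287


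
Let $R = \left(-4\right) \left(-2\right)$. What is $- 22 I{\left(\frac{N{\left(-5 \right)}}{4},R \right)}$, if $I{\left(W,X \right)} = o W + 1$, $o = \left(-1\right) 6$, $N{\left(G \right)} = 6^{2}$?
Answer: $1166$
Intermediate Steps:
$N{\left(G \right)} = 36$
$R = 8$
$o = -6$
$I{\left(W,X \right)} = 1 - 6 W$ ($I{\left(W,X \right)} = - 6 W + 1 = 1 - 6 W$)
$- 22 I{\left(\frac{N{\left(-5 \right)}}{4},R \right)} = - 22 \left(1 - 6 \cdot \frac{36}{4}\right) = - 22 \left(1 - 6 \cdot 36 \cdot \frac{1}{4}\right) = - 22 \left(1 - 54\right) = \left(-22\right) \left(-53\right) = 1166$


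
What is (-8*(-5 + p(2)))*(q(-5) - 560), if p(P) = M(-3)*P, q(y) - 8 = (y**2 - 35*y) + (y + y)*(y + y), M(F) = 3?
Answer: 2016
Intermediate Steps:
q(y) = 8 - 35*y + 5*y**2 (q(y) = 8 + ((y**2 - 35*y) + (y + y)*(y + y)) = 8 + ((y**2 - 35*y) + (2*y)*(2*y)) = 8 + ((y**2 - 35*y) + 4*y**2) = 8 + (-35*y + 5*y**2) = 8 - 35*y + 5*y**2)
p(P) = 3*P
(-8*(-5 + p(2)))*(q(-5) - 560) = (-8*(-5 + 3*2))*((8 - 35*(-5) + 5*(-5)**2) - 560) = (-8*(-5 + 6))*((8 + 175 + 5*25) - 560) = (-8*1)*((8 + 175 + 125) - 560) = -8*(308 - 560) = -8*(-252) = 2016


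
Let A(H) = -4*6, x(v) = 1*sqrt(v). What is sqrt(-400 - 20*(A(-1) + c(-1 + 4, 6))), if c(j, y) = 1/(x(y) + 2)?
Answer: 2*sqrt(35 + 20*sqrt(6))/sqrt(2 + sqrt(6)) ≈ 8.6894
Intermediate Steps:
x(v) = sqrt(v)
c(j, y) = 1/(2 + sqrt(y)) (c(j, y) = 1/(sqrt(y) + 2) = 1/(2 + sqrt(y)))
A(H) = -24
sqrt(-400 - 20*(A(-1) + c(-1 + 4, 6))) = sqrt(-400 - 20*(-24 + 1/(2 + sqrt(6)))) = sqrt(-400 + (480 - 20/(2 + sqrt(6)))) = sqrt(80 - 20/(2 + sqrt(6)))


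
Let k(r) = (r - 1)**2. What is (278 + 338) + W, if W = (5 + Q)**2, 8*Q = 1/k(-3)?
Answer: 10503425/16384 ≈ 641.08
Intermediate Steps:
k(r) = (-1 + r)**2
Q = 1/128 (Q = 1/(8*((-1 - 3)**2)) = 1/(8*((-4)**2)) = (1/8)/16 = (1/8)*(1/16) = 1/128 ≈ 0.0078125)
W = 410881/16384 (W = (5 + 1/128)**2 = (641/128)**2 = 410881/16384 ≈ 25.078)
(278 + 338) + W = (278 + 338) + 410881/16384 = 616 + 410881/16384 = 10503425/16384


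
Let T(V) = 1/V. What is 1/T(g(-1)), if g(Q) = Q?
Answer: -1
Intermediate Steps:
1/T(g(-1)) = 1/(1/(-1)) = 1/(-1) = -1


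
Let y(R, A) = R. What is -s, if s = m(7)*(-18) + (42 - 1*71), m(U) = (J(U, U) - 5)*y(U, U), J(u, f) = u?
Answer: 281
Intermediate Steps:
m(U) = U*(-5 + U) (m(U) = (U - 5)*U = (-5 + U)*U = U*(-5 + U))
s = -281 (s = (7*(-5 + 7))*(-18) + (42 - 1*71) = (7*2)*(-18) + (42 - 71) = 14*(-18) - 29 = -252 - 29 = -281)
-s = -1*(-281) = 281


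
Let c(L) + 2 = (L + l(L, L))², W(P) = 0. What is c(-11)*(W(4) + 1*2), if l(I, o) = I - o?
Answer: 238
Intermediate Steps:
c(L) = -2 + L² (c(L) = -2 + (L + (L - L))² = -2 + (L + 0)² = -2 + L²)
c(-11)*(W(4) + 1*2) = (-2 + (-11)²)*(0 + 1*2) = (-2 + 121)*(0 + 2) = 119*2 = 238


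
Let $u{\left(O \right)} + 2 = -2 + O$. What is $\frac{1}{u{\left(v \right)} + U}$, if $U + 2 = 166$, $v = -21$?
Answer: $\frac{1}{139} \approx 0.0071942$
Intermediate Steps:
$u{\left(O \right)} = -4 + O$ ($u{\left(O \right)} = -2 + \left(-2 + O\right) = -4 + O$)
$U = 164$ ($U = -2 + 166 = 164$)
$\frac{1}{u{\left(v \right)} + U} = \frac{1}{\left(-4 - 21\right) + 164} = \frac{1}{-25 + 164} = \frac{1}{139}$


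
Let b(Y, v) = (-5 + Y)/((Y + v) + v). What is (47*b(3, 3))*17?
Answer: -1598/9 ≈ -177.56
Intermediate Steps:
b(Y, v) = (-5 + Y)/(Y + 2*v)
(47*b(3, 3))*17 = (47*((-5 + 3)/(3 + 2*3)))*17 = (47*(-2/(3 + 6)))*17 = (47*(-2/9))*17 = -94/9*17 = -1598/9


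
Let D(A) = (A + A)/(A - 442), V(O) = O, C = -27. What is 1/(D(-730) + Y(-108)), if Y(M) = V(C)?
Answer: -293/7546 ≈ -0.038828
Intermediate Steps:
D(A) = 2*A/(-442 + A) (D(A) = (2*A)/(-442 + A) = 2*A/(-442 + A))
Y(M) = -27
1/(D(-730) + Y(-108)) = 1/(2*(-730)/(-442 - 730) - 27) = 1/(2*(-730)/(-1172) - 27) = 1/(2*(-730)*(-1/1172) - 27) = 1/(365/293 - 27) = 1/(-7546/293) = -293/7546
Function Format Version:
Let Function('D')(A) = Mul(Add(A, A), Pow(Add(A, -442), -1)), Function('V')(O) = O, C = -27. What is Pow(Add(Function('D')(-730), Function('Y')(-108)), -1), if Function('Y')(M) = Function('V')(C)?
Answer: Rational(-293, 7546) ≈ -0.038828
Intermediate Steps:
Function('D')(A) = Mul(2, A, Pow(Add(-442, A), -1)) (Function('D')(A) = Mul(Mul(2, A), Pow(Add(-442, A), -1)) = Mul(2, A, Pow(Add(-442, A), -1)))
Function('Y')(M) = -27
Pow(Add(Function('D')(-730), Function('Y')(-108)), -1) = Pow(Add(Mul(2, -730, Pow(Add(-442, -730), -1)), -27), -1) = Pow(Add(Mul(2, -730, Pow(-1172, -1)), -27), -1) = Pow(Add(Mul(2, -730, Rational(-1, 1172)), -27), -1) = Pow(Add(Rational(365, 293), -27), -1) = Pow(Rational(-7546, 293), -1) = Rational(-293, 7546)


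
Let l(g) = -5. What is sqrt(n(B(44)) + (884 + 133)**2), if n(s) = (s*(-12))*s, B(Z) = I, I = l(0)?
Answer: sqrt(1033989) ≈ 1016.9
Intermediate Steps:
I = -5
B(Z) = -5
n(s) = -12*s**2 (n(s) = (-12*s)*s = -12*s**2)
sqrt(n(B(44)) + (884 + 133)**2) = sqrt(-12*(-5)**2 + (884 + 133)**2) = sqrt(-12*25 + 1017**2) = sqrt(-300 + 1034289) = sqrt(1033989)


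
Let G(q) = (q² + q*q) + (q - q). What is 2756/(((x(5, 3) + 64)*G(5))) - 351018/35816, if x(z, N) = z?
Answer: -278075801/30891300 ≈ -9.0018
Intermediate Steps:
G(q) = 2*q² (G(q) = (q² + q²) + 0 = 2*q² + 0 = 2*q²)
2756/(((x(5, 3) + 64)*G(5))) - 351018/35816 = 2756/(((5 + 64)*(2*5²))) - 351018/35816 = 2756/((69*(2*25))) - 351018*1/35816 = 2756/((69*50)) - 175509/17908 = 2756/3450 - 175509/17908 = 2756*(1/3450) - 175509/17908 = 1378/1725 - 175509/17908 = -278075801/30891300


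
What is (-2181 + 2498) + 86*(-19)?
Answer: -1317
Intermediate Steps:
(-2181 + 2498) + 86*(-19) = 317 - 1634 = -1317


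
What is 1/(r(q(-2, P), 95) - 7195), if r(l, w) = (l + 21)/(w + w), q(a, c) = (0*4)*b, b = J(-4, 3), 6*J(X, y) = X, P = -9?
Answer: -190/1367029 ≈ -0.00013899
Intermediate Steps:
J(X, y) = X/6
b = -⅔ (b = (⅙)*(-4) = -⅔ ≈ -0.66667)
q(a, c) = 0 (q(a, c) = (0*4)*(-⅔) = 0*(-⅔) = 0)
r(l, w) = (21 + l)/(2*w) (r(l, w) = (21 + l)/((2*w)) = (21 + l)*(1/(2*w)) = (21 + l)/(2*w))
1/(r(q(-2, P), 95) - 7195) = 1/((½)*(21 + 0)/95 - 7195) = 1/((½)*(1/95)*21 - 7195) = 1/(21/190 - 7195) = 1/(-1367029/190) = -190/1367029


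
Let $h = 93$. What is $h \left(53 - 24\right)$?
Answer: $2697$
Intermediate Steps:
$h \left(53 - 24\right) = 93 \left(53 - 24\right) = 93 \cdot 29 = 2697$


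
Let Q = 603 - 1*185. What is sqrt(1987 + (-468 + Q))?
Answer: sqrt(1937) ≈ 44.011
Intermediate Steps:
Q = 418 (Q = 603 - 185 = 418)
sqrt(1987 + (-468 + Q)) = sqrt(1987 + (-468 + 418)) = sqrt(1987 - 50) = sqrt(1937)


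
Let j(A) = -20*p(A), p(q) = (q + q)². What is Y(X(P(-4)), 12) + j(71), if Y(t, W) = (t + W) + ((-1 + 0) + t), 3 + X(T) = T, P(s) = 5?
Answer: -403265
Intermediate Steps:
p(q) = 4*q² (p(q) = (2*q)² = 4*q²)
X(T) = -3 + T
j(A) = -80*A²
Y(t, W) = -1 + W + 2*t (Y(t, W) = (W + t) + (-1 + t) = -1 + W + 2*t)
Y(X(P(-4)), 12) + j(71) = (-1 + 12 + 2*(-3 + 5)) - 80*71² = (-1 + 12 + 2*2) - 80*5041 = (-1 + 12 + 4) - 403280 = 15 - 403280 = -403265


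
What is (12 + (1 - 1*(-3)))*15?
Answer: 240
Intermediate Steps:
(12 + (1 - 1*(-3)))*15 = (12 + (1 + 3))*15 = (12 + 4)*15 = 16*15 = 240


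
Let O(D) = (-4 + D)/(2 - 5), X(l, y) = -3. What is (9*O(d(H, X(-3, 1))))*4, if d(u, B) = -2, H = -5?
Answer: 72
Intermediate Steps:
O(D) = 4/3 - D/3 (O(D) = (-4 + D)/(-3) = (-4 + D)*(-1/3) = 4/3 - D/3)
(9*O(d(H, X(-3, 1))))*4 = (9*(4/3 - 1/3*(-2)))*4 = (9*(4/3 + 2/3))*4 = (9*2)*4 = 18*4 = 72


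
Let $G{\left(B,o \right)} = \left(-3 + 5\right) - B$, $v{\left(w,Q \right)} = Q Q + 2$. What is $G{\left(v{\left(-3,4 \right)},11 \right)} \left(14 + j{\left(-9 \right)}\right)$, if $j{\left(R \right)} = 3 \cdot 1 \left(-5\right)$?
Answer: $16$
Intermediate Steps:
$j{\left(R \right)} = -15$ ($j{\left(R \right)} = 3 \left(-5\right) = -15$)
$v{\left(w,Q \right)} = 2 + Q^{2}$ ($v{\left(w,Q \right)} = Q^{2} + 2 = 2 + Q^{2}$)
$G{\left(B,o \right)} = 2 - B$
$G{\left(v{\left(-3,4 \right)},11 \right)} \left(14 + j{\left(-9 \right)}\right) = \left(2 - \left(2 + 4^{2}\right)\right) \left(14 - 15\right) = \left(2 - \left(2 + 16\right)\right) \left(-1\right) = \left(2 - 18\right) \left(-1\right) = \left(-16\right) \left(-1\right) = 16$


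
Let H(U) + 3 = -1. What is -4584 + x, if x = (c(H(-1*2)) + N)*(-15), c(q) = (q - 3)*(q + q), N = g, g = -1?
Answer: -5409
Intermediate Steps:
H(U) = -4 (H(U) = -3 - 1 = -4)
N = -1
c(q) = 2*q*(-3 + q) (c(q) = (-3 + q)*(2*q) = 2*q*(-3 + q))
x = -825 (x = (2*(-4)*(-3 - 4) - 1)*(-15) = (2*(-4)*(-7) - 1)*(-15) = (56 - 1)*(-15) = 55*(-15) = -825)
-4584 + x = -4584 - 825 = -5409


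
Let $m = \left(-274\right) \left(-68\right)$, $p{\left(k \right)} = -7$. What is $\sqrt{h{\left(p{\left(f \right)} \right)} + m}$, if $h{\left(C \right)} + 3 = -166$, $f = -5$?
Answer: $\sqrt{18463} \approx 135.88$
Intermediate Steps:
$h{\left(C \right)} = -169$ ($h{\left(C \right)} = -3 - 166 = -169$)
$m = 18632$
$\sqrt{h{\left(p{\left(f \right)} \right)} + m} = \sqrt{-169 + 18632} = \sqrt{18463}$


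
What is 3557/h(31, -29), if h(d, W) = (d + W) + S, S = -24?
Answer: -3557/22 ≈ -161.68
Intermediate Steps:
h(d, W) = -24 + W + d (h(d, W) = (d + W) - 24 = (W + d) - 24 = -24 + W + d)
3557/h(31, -29) = 3557/(-24 - 29 + 31) = 3557/(-22) = 3557*(-1/22) = -3557/22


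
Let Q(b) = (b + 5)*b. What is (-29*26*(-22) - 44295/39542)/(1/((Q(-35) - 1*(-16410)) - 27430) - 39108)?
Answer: -3269553828985/7708846571731 ≈ -0.42413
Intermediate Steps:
Q(b) = b*(5 + b) (Q(b) = (5 + b)*b = b*(5 + b))
(-29*26*(-22) - 44295/39542)/(1/((Q(-35) - 1*(-16410)) - 27430) - 39108) = (-29*26*(-22) - 44295/39542)/(1/((-35*(5 - 35) - 1*(-16410)) - 27430) - 39108) = (-754*(-22) - 44295*1/39542)/(1/((-35*(-30) + 16410) - 27430) - 39108) = (16588 - 44295/39542)/(1/((1050 + 16410) - 27430) - 39108) = 655878401/(39542*(1/(17460 - 27430) - 39108)) = 655878401/(39542*(1/(-9970) - 39108)) = 655878401/(39542*(-1/9970 - 39108)) = 655878401/(39542*(-389906761/9970)) = (655878401/39542)*(-9970/389906761) = -3269553828985/7708846571731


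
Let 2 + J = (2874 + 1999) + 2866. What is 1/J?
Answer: 1/7737 ≈ 0.00012925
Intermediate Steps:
J = 7737 (J = -2 + ((2874 + 1999) + 2866) = -2 + (4873 + 2866) = -2 + 7739 = 7737)
1/J = 1/7737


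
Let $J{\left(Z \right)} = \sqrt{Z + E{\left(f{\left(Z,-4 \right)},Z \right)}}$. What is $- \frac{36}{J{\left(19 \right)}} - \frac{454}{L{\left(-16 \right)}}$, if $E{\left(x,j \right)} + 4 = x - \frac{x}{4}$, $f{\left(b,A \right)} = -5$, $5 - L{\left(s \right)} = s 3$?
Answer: $- \frac{454}{53} - \frac{24 \sqrt{5}}{5} \approx -19.299$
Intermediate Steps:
$L{\left(s \right)} = 5 - 3 s$ ($L{\left(s \right)} = 5 - s 3 = 5 - 3 s$)
$E{\left(x,j \right)} = -4 + \frac{3 x}{4}$ ($E{\left(x,j \right)} = -4 + \left(x - \frac{x}{4}\right) = -4 + \frac{3 x}{4}$)
$J{\left(Z \right)} = \sqrt{- \frac{31}{4} + Z}$ ($J{\left(Z \right)} = \sqrt{Z + \left(-4 + \frac{3}{4} \left(-5\right)\right)} = \sqrt{Z - \frac{31}{4}} = \sqrt{- \frac{31}{4} + Z}$)
$- \frac{36}{J{\left(19 \right)}} - \frac{454}{L{\left(-16 \right)}} = - \frac{36}{\frac{1}{2} \sqrt{-31 + 4 \cdot 19}} - \frac{454}{5 - -48} = - \frac{36}{\frac{1}{2} \sqrt{-31 + 76}} - \frac{454}{5 + 48} = - \frac{36}{\frac{1}{2} \sqrt{45}} - \frac{454}{53} = - \frac{36}{\frac{1}{2} \cdot 3 \sqrt{5}} - \frac{454}{53} = - \frac{36}{\frac{3}{2} \sqrt{5}} - \frac{454}{53} = - 36 \frac{2 \sqrt{5}}{15} - \frac{454}{53} = - \frac{24 \sqrt{5}}{5} - \frac{454}{53} = - \frac{454}{53} - \frac{24 \sqrt{5}}{5}$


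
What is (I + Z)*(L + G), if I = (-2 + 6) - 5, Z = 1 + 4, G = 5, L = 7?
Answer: 48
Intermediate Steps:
Z = 5
I = -1 (I = 4 - 5 = -1)
(I + Z)*(L + G) = (-1 + 5)*(7 + 5) = 4*12 = 48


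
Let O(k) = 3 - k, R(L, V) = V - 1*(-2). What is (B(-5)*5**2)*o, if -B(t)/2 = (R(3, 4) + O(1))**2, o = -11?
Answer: 35200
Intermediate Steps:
R(L, V) = 2 + V (R(L, V) = V + 2 = 2 + V)
B(t) = -128 (B(t) = -2*((2 + 4) + (3 - 1*1))**2 = -2*(6 + (3 - 1))**2 = -2*(6 + 2)**2 = -2*8**2 = -2*64 = -128)
(B(-5)*5**2)*o = -128*5**2*(-11) = -128*25*(-11) = -3200*(-11) = 35200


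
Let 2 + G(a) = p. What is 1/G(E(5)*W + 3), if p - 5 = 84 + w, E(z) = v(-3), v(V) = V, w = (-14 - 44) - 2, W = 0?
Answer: 1/27 ≈ 0.037037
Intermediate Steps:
w = -60 (w = -58 - 2 = -60)
E(z) = -3
p = 29 (p = 5 + (84 - 60) = 5 + 24 = 29)
G(a) = 27 (G(a) = -2 + 29 = 27)
1/G(E(5)*W + 3) = 1/27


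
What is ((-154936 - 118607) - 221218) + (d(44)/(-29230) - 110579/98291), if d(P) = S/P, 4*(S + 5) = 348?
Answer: -31272434815161731/63207010460 ≈ -4.9476e+5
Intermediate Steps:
S = 82 (S = -5 + (¼)*348 = -5 + 87 = 82)
d(P) = 82/P
((-154936 - 118607) - 221218) + (d(44)/(-29230) - 110579/98291) = ((-154936 - 118607) - 221218) + ((82/44)/(-29230) - 110579/98291) = (-273543 - 221218) + ((82*(1/44))*(-1/29230) - 110579*1/98291) = -494761 + ((41/22)*(-1/29230) - 110579/98291) = -494761 + (-41/643060 - 110579/98291) = -494761 - 71112961671/63207010460 = -31272434815161731/63207010460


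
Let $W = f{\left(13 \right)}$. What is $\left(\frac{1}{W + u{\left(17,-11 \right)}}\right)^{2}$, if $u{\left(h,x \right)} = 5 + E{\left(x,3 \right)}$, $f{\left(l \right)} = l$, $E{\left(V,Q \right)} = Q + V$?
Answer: $\frac{1}{100} \approx 0.01$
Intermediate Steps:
$u{\left(h,x \right)} = 8 + x$ ($u{\left(h,x \right)} = 5 + \left(3 + x\right) = 8 + x$)
$W = 13$
$\left(\frac{1}{W + u{\left(17,-11 \right)}}\right)^{2} = \left(\frac{1}{13 + \left(8 - 11\right)}\right)^{2} = \left(\frac{1}{13 - 3}\right)^{2} = \left(\frac{1}{10}\right)^{2} = \frac{1}{100}$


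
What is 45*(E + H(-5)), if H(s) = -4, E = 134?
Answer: 5850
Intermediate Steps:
45*(E + H(-5)) = 45*(134 - 4) = 45*130 = 5850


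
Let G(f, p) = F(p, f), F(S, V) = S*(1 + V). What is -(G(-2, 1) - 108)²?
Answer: -11881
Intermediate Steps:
G(f, p) = p*(1 + f)
-(G(-2, 1) - 108)² = -(1*(1 - 2) - 108)² = -(1*(-1) - 108)² = -(-1 - 108)² = -1*(-109)² = -1*11881 = -11881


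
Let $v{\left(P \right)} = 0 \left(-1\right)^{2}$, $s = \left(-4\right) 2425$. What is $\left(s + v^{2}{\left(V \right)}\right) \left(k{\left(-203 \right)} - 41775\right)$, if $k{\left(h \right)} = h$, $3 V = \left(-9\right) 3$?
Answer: $407186600$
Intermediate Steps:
$V = -9$ ($V = \frac{\left(-9\right) 3}{3} = \frac{1}{3} \left(-27\right) = -9$)
$s = -9700$
$v{\left(P \right)} = 0$ ($v{\left(P \right)} = 0 \cdot 1 = 0$)
$\left(s + v^{2}{\left(V \right)}\right) \left(k{\left(-203 \right)} - 41775\right) = \left(-9700 + 0^{2}\right) \left(-203 - 41775\right) = \left(-9700 + 0\right) \left(-41978\right) = \left(-9700\right) \left(-41978\right) = 407186600$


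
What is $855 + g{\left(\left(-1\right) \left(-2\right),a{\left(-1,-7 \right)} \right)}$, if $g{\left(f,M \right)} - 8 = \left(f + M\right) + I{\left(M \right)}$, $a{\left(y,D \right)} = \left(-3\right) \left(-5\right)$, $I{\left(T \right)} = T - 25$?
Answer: $870$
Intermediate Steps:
$I{\left(T \right)} = -25 + T$ ($I{\left(T \right)} = T - 25 = -25 + T$)
$a{\left(y,D \right)} = 15$
$g{\left(f,M \right)} = -17 + f + 2 M$ ($g{\left(f,M \right)} = 8 + \left(\left(f + M\right) + \left(-25 + M\right)\right) = 8 + \left(\left(M + f\right) + \left(-25 + M\right)\right) = 8 + \left(-25 + f + 2 M\right) = -17 + f + 2 M$)
$855 + g{\left(\left(-1\right) \left(-2\right),a{\left(-1,-7 \right)} \right)} = 855 - -15 = 855 + \left(-17 + 2 + 30\right) = 855 + 15 = 870$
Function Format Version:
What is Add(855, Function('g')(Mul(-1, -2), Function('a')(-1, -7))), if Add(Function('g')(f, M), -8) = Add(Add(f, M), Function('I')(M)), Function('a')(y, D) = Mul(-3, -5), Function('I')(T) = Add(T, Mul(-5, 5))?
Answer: 870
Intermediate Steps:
Function('I')(T) = Add(-25, T) (Function('I')(T) = Add(T, -25) = Add(-25, T))
Function('a')(y, D) = 15
Function('g')(f, M) = Add(-17, f, Mul(2, M)) (Function('g')(f, M) = Add(8, Add(Add(f, M), Add(-25, M))) = Add(8, Add(Add(M, f), Add(-25, M))) = Add(8, Add(-25, f, Mul(2, M))) = Add(-17, f, Mul(2, M)))
Add(855, Function('g')(Mul(-1, -2), Function('a')(-1, -7))) = Add(855, Add(-17, Mul(-1, -2), Mul(2, 15))) = Add(855, Add(-17, 2, 30)) = Add(855, 15) = 870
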